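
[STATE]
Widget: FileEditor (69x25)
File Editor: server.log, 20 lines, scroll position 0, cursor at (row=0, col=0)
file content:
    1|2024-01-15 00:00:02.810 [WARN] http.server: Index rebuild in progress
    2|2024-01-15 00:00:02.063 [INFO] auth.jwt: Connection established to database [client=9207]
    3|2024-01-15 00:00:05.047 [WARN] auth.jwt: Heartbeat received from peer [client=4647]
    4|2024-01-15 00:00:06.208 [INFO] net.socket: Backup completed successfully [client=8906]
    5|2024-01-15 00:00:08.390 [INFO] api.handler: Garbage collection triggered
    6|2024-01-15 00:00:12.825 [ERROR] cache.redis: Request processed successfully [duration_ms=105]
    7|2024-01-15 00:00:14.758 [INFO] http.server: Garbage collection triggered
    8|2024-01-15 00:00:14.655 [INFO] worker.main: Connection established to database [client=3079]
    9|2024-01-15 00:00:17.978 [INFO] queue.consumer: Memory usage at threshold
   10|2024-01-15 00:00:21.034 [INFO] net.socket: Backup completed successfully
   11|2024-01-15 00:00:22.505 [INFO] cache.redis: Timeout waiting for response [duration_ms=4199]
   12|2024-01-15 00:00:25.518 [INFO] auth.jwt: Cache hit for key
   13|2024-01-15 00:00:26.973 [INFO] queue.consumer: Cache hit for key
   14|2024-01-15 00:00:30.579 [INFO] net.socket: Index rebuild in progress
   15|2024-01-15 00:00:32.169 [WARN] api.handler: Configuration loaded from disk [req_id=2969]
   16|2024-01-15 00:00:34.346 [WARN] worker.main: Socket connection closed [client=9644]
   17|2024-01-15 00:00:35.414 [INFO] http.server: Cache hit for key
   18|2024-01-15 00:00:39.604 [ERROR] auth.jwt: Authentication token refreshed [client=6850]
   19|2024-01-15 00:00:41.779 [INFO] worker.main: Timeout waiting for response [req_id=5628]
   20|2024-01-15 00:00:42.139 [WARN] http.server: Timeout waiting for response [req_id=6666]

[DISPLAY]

█024-01-15 00:00:02.810 [WARN] http.server: Index rebuild in progres▲
2024-01-15 00:00:02.063 [INFO] auth.jwt: Connection established to d█
2024-01-15 00:00:05.047 [WARN] auth.jwt: Heartbeat received from pee░
2024-01-15 00:00:06.208 [INFO] net.socket: Backup completed successf░
2024-01-15 00:00:08.390 [INFO] api.handler: Garbage collection trigg░
2024-01-15 00:00:12.825 [ERROR] cache.redis: Request processed succe░
2024-01-15 00:00:14.758 [INFO] http.server: Garbage collection trigg░
2024-01-15 00:00:14.655 [INFO] worker.main: Connection established t░
2024-01-15 00:00:17.978 [INFO] queue.consumer: Memory usage at thres░
2024-01-15 00:00:21.034 [INFO] net.socket: Backup completed successf░
2024-01-15 00:00:22.505 [INFO] cache.redis: Timeout waiting for resp░
2024-01-15 00:00:25.518 [INFO] auth.jwt: Cache hit for key          ░
2024-01-15 00:00:26.973 [INFO] queue.consumer: Cache hit for key    ░
2024-01-15 00:00:30.579 [INFO] net.socket: Index rebuild in progress░
2024-01-15 00:00:32.169 [WARN] api.handler: Configuration loaded fro░
2024-01-15 00:00:34.346 [WARN] worker.main: Socket connection closed░
2024-01-15 00:00:35.414 [INFO] http.server: Cache hit for key       ░
2024-01-15 00:00:39.604 [ERROR] auth.jwt: Authentication token refre░
2024-01-15 00:00:41.779 [INFO] worker.main: Timeout waiting for resp░
2024-01-15 00:00:42.139 [WARN] http.server: Timeout waiting for resp░
                                                                    ░
                                                                    ░
                                                                    ░
                                                                    ░
                                                                    ▼


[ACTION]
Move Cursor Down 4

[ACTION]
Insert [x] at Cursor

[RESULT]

2024-01-15 00:00:02.810 [WARN] http.server: Index rebuild in progres▲
2024-01-15 00:00:02.063 [INFO] auth.jwt: Connection established to d█
2024-01-15 00:00:05.047 [WARN] auth.jwt: Heartbeat received from pee░
2024-01-15 00:00:06.208 [INFO] net.socket: Backup completed successf░
x█024-01-15 00:00:08.390 [INFO] api.handler: Garbage collection trig░
2024-01-15 00:00:12.825 [ERROR] cache.redis: Request processed succe░
2024-01-15 00:00:14.758 [INFO] http.server: Garbage collection trigg░
2024-01-15 00:00:14.655 [INFO] worker.main: Connection established t░
2024-01-15 00:00:17.978 [INFO] queue.consumer: Memory usage at thres░
2024-01-15 00:00:21.034 [INFO] net.socket: Backup completed successf░
2024-01-15 00:00:22.505 [INFO] cache.redis: Timeout waiting for resp░
2024-01-15 00:00:25.518 [INFO] auth.jwt: Cache hit for key          ░
2024-01-15 00:00:26.973 [INFO] queue.consumer: Cache hit for key    ░
2024-01-15 00:00:30.579 [INFO] net.socket: Index rebuild in progress░
2024-01-15 00:00:32.169 [WARN] api.handler: Configuration loaded fro░
2024-01-15 00:00:34.346 [WARN] worker.main: Socket connection closed░
2024-01-15 00:00:35.414 [INFO] http.server: Cache hit for key       ░
2024-01-15 00:00:39.604 [ERROR] auth.jwt: Authentication token refre░
2024-01-15 00:00:41.779 [INFO] worker.main: Timeout waiting for resp░
2024-01-15 00:00:42.139 [WARN] http.server: Timeout waiting for resp░
                                                                    ░
                                                                    ░
                                                                    ░
                                                                    ░
                                                                    ▼


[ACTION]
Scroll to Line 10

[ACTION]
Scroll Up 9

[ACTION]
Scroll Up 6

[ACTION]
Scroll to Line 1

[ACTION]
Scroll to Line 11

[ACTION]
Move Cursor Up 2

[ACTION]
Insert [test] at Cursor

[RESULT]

2024-01-15 00:00:02.810 [WARN] http.server: Index rebuild in progres▲
2024-01-15 00:00:02.063 [INFO] auth.jwt: Connection established to d█
2test█24-01-15 00:00:05.047 [WARN] auth.jwt: Heartbeat received from░
2024-01-15 00:00:06.208 [INFO] net.socket: Backup completed successf░
x2024-01-15 00:00:08.390 [INFO] api.handler: Garbage collection trig░
2024-01-15 00:00:12.825 [ERROR] cache.redis: Request processed succe░
2024-01-15 00:00:14.758 [INFO] http.server: Garbage collection trigg░
2024-01-15 00:00:14.655 [INFO] worker.main: Connection established t░
2024-01-15 00:00:17.978 [INFO] queue.consumer: Memory usage at thres░
2024-01-15 00:00:21.034 [INFO] net.socket: Backup completed successf░
2024-01-15 00:00:22.505 [INFO] cache.redis: Timeout waiting for resp░
2024-01-15 00:00:25.518 [INFO] auth.jwt: Cache hit for key          ░
2024-01-15 00:00:26.973 [INFO] queue.consumer: Cache hit for key    ░
2024-01-15 00:00:30.579 [INFO] net.socket: Index rebuild in progress░
2024-01-15 00:00:32.169 [WARN] api.handler: Configuration loaded fro░
2024-01-15 00:00:34.346 [WARN] worker.main: Socket connection closed░
2024-01-15 00:00:35.414 [INFO] http.server: Cache hit for key       ░
2024-01-15 00:00:39.604 [ERROR] auth.jwt: Authentication token refre░
2024-01-15 00:00:41.779 [INFO] worker.main: Timeout waiting for resp░
2024-01-15 00:00:42.139 [WARN] http.server: Timeout waiting for resp░
                                                                    ░
                                                                    ░
                                                                    ░
                                                                    ░
                                                                    ▼


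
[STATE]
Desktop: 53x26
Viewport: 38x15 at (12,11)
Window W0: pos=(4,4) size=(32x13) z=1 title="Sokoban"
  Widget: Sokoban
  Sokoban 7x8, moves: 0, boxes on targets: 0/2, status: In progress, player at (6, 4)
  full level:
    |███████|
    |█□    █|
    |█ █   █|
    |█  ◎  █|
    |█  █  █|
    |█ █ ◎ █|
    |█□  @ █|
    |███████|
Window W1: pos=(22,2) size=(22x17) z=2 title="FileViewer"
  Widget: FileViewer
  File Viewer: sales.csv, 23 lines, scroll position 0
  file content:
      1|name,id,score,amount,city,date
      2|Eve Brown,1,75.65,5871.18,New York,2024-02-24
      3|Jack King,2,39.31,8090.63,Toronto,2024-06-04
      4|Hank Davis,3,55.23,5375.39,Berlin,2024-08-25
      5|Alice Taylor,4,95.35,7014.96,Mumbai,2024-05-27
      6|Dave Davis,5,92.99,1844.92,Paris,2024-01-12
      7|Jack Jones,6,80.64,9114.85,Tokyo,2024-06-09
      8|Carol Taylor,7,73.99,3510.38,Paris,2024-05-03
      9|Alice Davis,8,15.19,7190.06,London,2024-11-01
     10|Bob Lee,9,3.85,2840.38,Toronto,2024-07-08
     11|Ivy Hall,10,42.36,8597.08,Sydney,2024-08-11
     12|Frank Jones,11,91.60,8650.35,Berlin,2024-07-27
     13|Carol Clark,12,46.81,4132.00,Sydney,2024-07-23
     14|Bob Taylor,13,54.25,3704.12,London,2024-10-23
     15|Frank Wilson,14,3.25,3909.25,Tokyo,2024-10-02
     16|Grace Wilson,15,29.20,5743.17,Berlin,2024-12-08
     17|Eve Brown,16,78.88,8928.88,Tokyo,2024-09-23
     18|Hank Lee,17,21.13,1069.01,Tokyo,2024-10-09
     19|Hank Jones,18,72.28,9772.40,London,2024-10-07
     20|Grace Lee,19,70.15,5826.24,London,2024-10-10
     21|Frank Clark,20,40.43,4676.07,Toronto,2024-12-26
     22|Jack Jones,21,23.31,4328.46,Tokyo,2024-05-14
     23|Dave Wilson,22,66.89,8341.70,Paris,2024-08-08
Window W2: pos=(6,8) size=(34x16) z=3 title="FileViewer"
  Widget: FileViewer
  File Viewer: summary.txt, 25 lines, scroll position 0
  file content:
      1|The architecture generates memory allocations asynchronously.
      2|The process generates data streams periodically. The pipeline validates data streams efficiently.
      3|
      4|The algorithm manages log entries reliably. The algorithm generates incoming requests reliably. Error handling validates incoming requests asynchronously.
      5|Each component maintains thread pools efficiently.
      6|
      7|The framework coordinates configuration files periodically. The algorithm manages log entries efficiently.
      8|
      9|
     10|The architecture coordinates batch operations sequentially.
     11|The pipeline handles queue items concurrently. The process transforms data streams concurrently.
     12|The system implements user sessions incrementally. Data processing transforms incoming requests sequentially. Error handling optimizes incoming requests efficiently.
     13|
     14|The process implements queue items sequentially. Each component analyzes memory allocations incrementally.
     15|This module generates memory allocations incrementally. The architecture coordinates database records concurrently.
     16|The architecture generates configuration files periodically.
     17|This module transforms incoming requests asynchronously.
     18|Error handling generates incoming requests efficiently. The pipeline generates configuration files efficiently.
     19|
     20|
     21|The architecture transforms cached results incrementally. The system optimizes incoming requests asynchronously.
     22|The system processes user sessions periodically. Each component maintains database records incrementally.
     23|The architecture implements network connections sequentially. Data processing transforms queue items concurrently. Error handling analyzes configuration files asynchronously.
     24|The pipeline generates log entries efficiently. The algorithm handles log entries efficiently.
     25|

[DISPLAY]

rchitecture generates memo▲┃4,░┃      
rocess generates data stre█┃.9░┃      
                          ░┃19░┃      
lgorithm manages log entri░┃40░┃      
component maintains thread░┃,8░┃      
                          ░┃.6░┃      
ramework coordinates confi░┃.8▼┃      
                          ░┃━━━┛      
                          ░┃          
rchitecture coordinates ba░┃          
ipeline handles queue item░┃          
ystem implements user sess▼┃          
━━━━━━━━━━━━━━━━━━━━━━━━━━━┛          
                                      
                                      


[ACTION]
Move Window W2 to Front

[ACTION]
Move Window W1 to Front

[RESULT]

rchitectur┃Jack Jones,6,80.64,░┃      
rocess gen┃Carol Taylor,7,73.9░┃      
          ┃Alice Davis,8,15.19░┃      
lgorithm m┃Bob Lee,9,3.85,2840░┃      
component ┃Ivy Hall,10,42.36,8░┃      
          ┃Frank Jones,11,91.6░┃      
ramework c┃Carol Clark,12,46.8▼┃      
          ┗━━━━━━━━━━━━━━━━━━━━┛      
                          ░┃          
rchitecture coordinates ba░┃          
ipeline handles queue item░┃          
ystem implements user sess▼┃          
━━━━━━━━━━━━━━━━━━━━━━━━━━━┛          
                                      
                                      


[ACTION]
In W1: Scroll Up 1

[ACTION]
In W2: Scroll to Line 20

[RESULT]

rocess imp┃Jack Jones,6,80.64,░┃      
module gen┃Carol Taylor,7,73.9░┃      
rchitectur┃Alice Davis,8,15.19░┃      
module tra┃Bob Lee,9,3.85,2840░┃      
 handling ┃Ivy Hall,10,42.36,8░┃      
          ┃Frank Jones,11,91.6░┃      
          ┃Carol Clark,12,46.8▼┃      
rchitectur┗━━━━━━━━━━━━━━━━━━━━┛      
ystem processes user sessi░┃          
rchitecture implements net░┃          
ipeline generates log entr█┃          
                          ▼┃          
━━━━━━━━━━━━━━━━━━━━━━━━━━━┛          
                                      
                                      


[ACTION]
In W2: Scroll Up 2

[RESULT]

ystem impl┃Jack Jones,6,80.64,░┃      
          ┃Carol Taylor,7,73.9░┃      
rocess imp┃Alice Davis,8,15.19░┃      
module gen┃Bob Lee,9,3.85,2840░┃      
rchitectur┃Ivy Hall,10,42.36,8░┃      
module tra┃Frank Jones,11,91.6░┃      
 handling ┃Carol Clark,12,46.8▼┃      
          ┗━━━━━━━━━━━━━━━━━━━━┛      
                          ░┃          
rchitecture transforms cac█┃          
ystem processes user sessi░┃          
rchitecture implements net▼┃          
━━━━━━━━━━━━━━━━━━━━━━━━━━━┛          
                                      
                                      


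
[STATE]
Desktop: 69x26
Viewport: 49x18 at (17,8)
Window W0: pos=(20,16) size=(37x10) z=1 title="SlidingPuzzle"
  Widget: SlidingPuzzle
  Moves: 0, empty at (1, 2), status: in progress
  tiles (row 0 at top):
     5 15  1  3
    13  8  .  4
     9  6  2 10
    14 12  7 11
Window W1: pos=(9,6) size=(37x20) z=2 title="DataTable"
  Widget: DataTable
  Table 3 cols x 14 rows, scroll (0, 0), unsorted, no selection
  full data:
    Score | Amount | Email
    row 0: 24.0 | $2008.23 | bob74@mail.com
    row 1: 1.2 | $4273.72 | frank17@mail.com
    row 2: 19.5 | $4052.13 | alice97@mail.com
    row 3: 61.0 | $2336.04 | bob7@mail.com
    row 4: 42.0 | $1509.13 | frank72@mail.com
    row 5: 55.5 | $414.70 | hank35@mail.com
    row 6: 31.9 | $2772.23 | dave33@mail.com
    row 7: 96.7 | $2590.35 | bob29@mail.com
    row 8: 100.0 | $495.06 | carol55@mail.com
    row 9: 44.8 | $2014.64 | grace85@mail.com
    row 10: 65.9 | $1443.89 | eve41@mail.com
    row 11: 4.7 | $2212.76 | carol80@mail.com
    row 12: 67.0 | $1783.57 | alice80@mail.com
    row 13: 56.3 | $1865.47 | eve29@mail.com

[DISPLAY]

────────────────────────────┨                    
mount  │Email               ┃                    
───────┼────────────────    ┃                    
2008.23│bob74@mail.com      ┃                    
4273.72│frank17@mail.com    ┃                    
4052.13│alice97@mail.com    ┃                    
2336.04│bob7@mail.com       ┃                    
1509.13│frank72@mail.com    ┃                    
414.70 │hank35@mail.com     ┃━━━━━━━━━━┓         
2772.23│dave33@mail.com     ┃          ┃         
2590.35│bob29@mail.com      ┃──────────┨         
495.06 │carol55@mail.com    ┃          ┃         
2014.64│grace85@mail.com    ┃          ┃         
1443.89│eve41@mail.com      ┃          ┃         
2212.76│carol80@mail.com    ┃          ┃         
1783.57│alice80@mail.com    ┃          ┃         
1865.47│eve29@mail.com      ┃          ┃         
━━━━━━━━━━━━━━━━━━━━━━━━━━━━┛━━━━━━━━━━┛         


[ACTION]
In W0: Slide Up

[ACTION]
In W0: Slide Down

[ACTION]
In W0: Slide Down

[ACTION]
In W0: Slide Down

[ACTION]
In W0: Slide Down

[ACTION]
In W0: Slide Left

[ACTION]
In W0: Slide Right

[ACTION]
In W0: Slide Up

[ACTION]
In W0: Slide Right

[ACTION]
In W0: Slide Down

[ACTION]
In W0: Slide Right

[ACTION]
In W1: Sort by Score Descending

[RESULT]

────────────────────────────┨                    
mount  │Email               ┃                    
───────┼────────────────    ┃                    
495.06 │carol55@mail.com    ┃                    
2590.35│bob29@mail.com      ┃                    
1783.57│alice80@mail.com    ┃                    
1443.89│eve41@mail.com      ┃                    
2336.04│bob7@mail.com       ┃                    
1865.47│eve29@mail.com      ┃━━━━━━━━━━┓         
414.70 │hank35@mail.com     ┃          ┃         
2014.64│grace85@mail.com    ┃──────────┨         
1509.13│frank72@mail.com    ┃          ┃         
2772.23│dave33@mail.com     ┃          ┃         
2008.23│bob74@mail.com      ┃          ┃         
4052.13│alice97@mail.com    ┃          ┃         
2212.76│carol80@mail.com    ┃          ┃         
4273.72│frank17@mail.com    ┃          ┃         
━━━━━━━━━━━━━━━━━━━━━━━━━━━━┛━━━━━━━━━━┛         


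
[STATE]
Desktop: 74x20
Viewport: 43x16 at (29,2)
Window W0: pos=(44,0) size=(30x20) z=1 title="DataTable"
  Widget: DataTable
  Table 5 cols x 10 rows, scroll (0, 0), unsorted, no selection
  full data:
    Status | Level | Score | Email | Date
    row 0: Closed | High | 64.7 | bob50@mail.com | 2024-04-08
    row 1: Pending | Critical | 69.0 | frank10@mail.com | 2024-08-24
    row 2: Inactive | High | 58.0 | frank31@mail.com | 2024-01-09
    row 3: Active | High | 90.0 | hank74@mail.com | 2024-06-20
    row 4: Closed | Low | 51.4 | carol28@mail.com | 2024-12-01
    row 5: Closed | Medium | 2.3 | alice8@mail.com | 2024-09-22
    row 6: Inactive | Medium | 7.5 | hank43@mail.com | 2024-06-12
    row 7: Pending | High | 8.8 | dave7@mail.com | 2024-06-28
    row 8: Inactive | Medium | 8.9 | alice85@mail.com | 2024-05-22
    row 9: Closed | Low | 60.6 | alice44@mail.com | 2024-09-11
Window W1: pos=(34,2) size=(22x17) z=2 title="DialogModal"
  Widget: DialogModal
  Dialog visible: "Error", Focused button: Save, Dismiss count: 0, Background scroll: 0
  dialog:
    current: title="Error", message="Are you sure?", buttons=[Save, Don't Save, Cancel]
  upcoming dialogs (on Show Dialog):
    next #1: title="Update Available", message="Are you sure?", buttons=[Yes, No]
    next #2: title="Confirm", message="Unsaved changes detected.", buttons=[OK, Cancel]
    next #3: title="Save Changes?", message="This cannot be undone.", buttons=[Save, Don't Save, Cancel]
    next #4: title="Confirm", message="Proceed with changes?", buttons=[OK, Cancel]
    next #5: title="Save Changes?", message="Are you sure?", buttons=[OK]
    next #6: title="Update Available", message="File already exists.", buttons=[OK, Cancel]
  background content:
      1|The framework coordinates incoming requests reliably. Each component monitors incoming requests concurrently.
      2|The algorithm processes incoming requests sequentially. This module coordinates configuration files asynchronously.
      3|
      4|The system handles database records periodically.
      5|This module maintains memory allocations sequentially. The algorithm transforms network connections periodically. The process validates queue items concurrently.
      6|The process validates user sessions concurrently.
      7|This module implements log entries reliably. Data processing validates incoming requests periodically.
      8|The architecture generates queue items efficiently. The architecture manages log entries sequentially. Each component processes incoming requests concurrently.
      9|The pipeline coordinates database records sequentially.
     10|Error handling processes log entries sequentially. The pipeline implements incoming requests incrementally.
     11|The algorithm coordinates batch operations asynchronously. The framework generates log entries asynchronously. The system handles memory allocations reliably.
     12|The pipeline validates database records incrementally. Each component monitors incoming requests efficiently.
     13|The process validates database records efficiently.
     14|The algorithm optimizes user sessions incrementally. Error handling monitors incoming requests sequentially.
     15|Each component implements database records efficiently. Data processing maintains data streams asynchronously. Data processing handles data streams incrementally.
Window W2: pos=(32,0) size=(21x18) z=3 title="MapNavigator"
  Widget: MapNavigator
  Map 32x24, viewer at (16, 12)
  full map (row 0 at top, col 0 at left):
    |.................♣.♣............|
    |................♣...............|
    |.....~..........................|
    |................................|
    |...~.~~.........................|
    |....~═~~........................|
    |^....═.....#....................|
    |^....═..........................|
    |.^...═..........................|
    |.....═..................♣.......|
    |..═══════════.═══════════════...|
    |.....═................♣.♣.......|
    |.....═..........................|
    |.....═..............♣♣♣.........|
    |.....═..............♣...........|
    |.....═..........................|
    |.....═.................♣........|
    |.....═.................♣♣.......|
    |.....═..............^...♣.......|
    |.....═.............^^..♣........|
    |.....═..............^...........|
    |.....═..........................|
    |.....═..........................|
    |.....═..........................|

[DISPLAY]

   ┠───────────────────┨━━┓────────────────
   ┃~..................┃  ┃vel   │Score│Ema
   ┃....#..............┃──┨──────┼─────┼───
   ┃...................┃di┃gh    │64.7 │bob
   ┃...................┃es┃itical│69.0 │fra
   ┃.................♣.┃  ┃gh    │58.0 │fra
   ┃══════.════════════┃ d┃gh    │90.0 │han
   ┃...............♣.♣.┃in┃w     │51.4 │car
   ┃.........@.........┃te┃dium  │2.3  │ali
   ┃.............♣♣♣...┃en┃dium  │7.5  │han
   ┃.............♣.....┃en┃gh    │8.8  │dav
   ┃...................┃in┃dium  │8.9  │ali
   ┃................♣..┃ce┃w     │60.6 │ali
   ┃................♣♣.┃di┃                
   ┃.............^...♣.┃at┃                
   ┗━━━━━━━━━━━━━━━━━━━┛te┃                


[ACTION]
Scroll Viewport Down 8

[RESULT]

   ┃....#..............┃──┨──────┼─────┼───
   ┃...................┃di┃gh    │64.7 │bob
   ┃...................┃es┃itical│69.0 │fra
   ┃.................♣.┃  ┃gh    │58.0 │fra
   ┃══════.════════════┃ d┃gh    │90.0 │han
   ┃...............♣.♣.┃in┃w     │51.4 │car
   ┃.........@.........┃te┃dium  │2.3  │ali
   ┃.............♣♣♣...┃en┃dium  │7.5  │han
   ┃.............♣.....┃en┃gh    │8.8  │dav
   ┃...................┃in┃dium  │8.9  │ali
   ┃................♣..┃ce┃w     │60.6 │ali
   ┃................♣♣.┃di┃                
   ┃.............^...♣.┃at┃                
   ┗━━━━━━━━━━━━━━━━━━━┛te┃                
     ┗━━━━━━━━━━━━━━━━━━━━┛                
               ┗━━━━━━━━━━━━━━━━━━━━━━━━━━━


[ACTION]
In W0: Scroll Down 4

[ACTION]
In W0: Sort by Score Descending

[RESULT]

   ┃....#..............┃──┨──────┼─────┼───
   ┃...................┃di┃gh    │90.0 │han
   ┃...................┃es┃itical│69.0 │fra
   ┃.................♣.┃  ┃gh    │64.7 │bob
   ┃══════.════════════┃ d┃w     │60.6 │ali
   ┃...............♣.♣.┃in┃gh    │58.0 │fra
   ┃.........@.........┃te┃w     │51.4 │car
   ┃.............♣♣♣...┃en┃dium  │8.9  │ali
   ┃.............♣.....┃en┃gh    │8.8  │dav
   ┃...................┃in┃dium  │7.5  │han
   ┃................♣..┃ce┃dium  │2.3  │ali
   ┃................♣♣.┃di┃                
   ┃.............^...♣.┃at┃                
   ┗━━━━━━━━━━━━━━━━━━━┛te┃                
     ┗━━━━━━━━━━━━━━━━━━━━┛                
               ┗━━━━━━━━━━━━━━━━━━━━━━━━━━━


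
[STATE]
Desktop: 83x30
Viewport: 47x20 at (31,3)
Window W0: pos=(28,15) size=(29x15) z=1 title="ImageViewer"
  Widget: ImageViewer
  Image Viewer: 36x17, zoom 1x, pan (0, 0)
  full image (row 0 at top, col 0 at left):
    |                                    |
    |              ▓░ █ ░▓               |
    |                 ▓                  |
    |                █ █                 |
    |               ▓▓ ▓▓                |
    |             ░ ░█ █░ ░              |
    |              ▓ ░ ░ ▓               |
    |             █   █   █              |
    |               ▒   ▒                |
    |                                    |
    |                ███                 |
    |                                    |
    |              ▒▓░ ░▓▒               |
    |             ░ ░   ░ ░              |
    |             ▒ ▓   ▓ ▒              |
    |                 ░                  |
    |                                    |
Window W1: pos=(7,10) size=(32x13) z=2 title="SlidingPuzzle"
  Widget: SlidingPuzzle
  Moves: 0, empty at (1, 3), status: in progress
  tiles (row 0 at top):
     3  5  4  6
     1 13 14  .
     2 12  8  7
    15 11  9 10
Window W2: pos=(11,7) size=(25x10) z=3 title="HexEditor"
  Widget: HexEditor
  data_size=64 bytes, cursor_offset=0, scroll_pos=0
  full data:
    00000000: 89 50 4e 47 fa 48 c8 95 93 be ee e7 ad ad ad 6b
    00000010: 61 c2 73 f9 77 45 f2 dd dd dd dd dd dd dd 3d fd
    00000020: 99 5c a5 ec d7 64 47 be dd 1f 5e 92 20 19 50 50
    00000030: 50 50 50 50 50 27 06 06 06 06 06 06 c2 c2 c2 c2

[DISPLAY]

                                               
                                               
                                               
                                               
━━━━┓                                          
    ┃                                          
────┨                                          
47 f┃━━┓                                       
f9 7┃  ┃                                       
ec d┃──┨                                       
50 5┃  ┃                                       
    ┃  ┃                                       
    ┃  ┃━━━━━━━━━━━━━━━━━┓                     
━━━━┛  ┃er               ┃                     
       ┃─────────────────┨                     
       ┃                 ┃                     
       ┃    ▓░ █ ░▓      ┃                     
       ┃       ▓         ┃                     
       ┃      █ █        ┃                     
━━━━━━━┛     ▓▓ ▓▓       ┃                     


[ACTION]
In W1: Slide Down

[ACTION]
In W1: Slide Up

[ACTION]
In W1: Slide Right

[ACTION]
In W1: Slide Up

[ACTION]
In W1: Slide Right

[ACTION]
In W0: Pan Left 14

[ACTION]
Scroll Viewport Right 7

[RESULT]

                                               
                                               
                                               
                                               
                                               
                                               
                                               
━━┓                                            
  ┃                                            
──┨                                            
  ┃                                            
  ┃                                            
  ┃━━━━━━━━━━━━━━━━━┓                          
  ┃er               ┃                          
  ┃─────────────────┨                          
  ┃                 ┃                          
  ┃    ▓░ █ ░▓      ┃                          
  ┃       ▓         ┃                          
  ┃      █ █        ┃                          
━━┛     ▓▓ ▓▓       ┃                          


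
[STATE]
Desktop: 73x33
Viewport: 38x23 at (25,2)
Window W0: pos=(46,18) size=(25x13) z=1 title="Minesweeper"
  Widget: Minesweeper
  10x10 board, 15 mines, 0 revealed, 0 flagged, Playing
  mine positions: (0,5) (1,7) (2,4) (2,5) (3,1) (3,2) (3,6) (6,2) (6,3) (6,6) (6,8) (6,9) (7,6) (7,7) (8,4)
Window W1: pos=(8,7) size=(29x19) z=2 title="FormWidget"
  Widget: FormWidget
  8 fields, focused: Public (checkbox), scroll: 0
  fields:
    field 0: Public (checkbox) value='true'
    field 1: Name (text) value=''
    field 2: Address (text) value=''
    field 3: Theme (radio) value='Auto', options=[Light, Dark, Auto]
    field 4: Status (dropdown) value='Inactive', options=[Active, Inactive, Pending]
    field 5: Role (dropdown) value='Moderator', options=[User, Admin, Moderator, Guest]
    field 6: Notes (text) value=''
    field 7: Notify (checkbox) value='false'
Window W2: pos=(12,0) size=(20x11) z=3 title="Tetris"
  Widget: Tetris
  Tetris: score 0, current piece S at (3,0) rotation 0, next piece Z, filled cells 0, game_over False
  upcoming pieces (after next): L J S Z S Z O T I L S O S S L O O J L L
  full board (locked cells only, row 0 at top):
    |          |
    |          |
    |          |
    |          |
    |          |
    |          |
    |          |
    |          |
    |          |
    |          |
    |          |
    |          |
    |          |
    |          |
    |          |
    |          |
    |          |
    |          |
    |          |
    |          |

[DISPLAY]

──────┨                               
      ┃                               
      ┃                               
      ┃                               
      ┃                               
      ┃━━━━┓                          
      ┃    ┃                          
      ┃────┨                          
━━━━━━┛    ┃                          
          ]┃                          
          ]┃                          
) Light  ( ┃                          
nactive  ▼]┃                          
oderator ▼]┃                          
          ]┃                          
]          ┃                          
           ┃         ┏━━━━━━━━━━━━━━━━
           ┃         ┃ Minesweeper    
           ┃         ┠────────────────
           ┃         ┃■■■■■■■■■■      
           ┃         ┃■■■■■■■■■■      
           ┃         ┃■■■■■■■■■■      
           ┃         ┃■■■■■■■■■■      


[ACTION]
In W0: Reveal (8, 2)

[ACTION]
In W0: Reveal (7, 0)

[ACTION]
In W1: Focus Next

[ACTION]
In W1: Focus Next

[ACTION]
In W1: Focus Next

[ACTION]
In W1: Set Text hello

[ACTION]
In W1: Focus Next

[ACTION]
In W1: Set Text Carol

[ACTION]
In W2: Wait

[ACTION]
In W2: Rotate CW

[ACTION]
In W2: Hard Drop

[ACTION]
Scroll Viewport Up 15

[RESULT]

━━━━━━┓                               
      ┃                               
──────┨                               
      ┃                               
      ┃                               
      ┃                               
      ┃                               
      ┃━━━━┓                          
      ┃    ┃                          
      ┃────┨                          
━━━━━━┛    ┃                          
          ]┃                          
          ]┃                          
) Light  ( ┃                          
nactive  ▼]┃                          
oderator ▼]┃                          
          ]┃                          
]          ┃                          
           ┃         ┏━━━━━━━━━━━━━━━━
           ┃         ┃ Minesweeper    
           ┃         ┠────────────────
           ┃         ┃■■■■■■■■■■      
           ┃         ┃■■■■■■■■■■      


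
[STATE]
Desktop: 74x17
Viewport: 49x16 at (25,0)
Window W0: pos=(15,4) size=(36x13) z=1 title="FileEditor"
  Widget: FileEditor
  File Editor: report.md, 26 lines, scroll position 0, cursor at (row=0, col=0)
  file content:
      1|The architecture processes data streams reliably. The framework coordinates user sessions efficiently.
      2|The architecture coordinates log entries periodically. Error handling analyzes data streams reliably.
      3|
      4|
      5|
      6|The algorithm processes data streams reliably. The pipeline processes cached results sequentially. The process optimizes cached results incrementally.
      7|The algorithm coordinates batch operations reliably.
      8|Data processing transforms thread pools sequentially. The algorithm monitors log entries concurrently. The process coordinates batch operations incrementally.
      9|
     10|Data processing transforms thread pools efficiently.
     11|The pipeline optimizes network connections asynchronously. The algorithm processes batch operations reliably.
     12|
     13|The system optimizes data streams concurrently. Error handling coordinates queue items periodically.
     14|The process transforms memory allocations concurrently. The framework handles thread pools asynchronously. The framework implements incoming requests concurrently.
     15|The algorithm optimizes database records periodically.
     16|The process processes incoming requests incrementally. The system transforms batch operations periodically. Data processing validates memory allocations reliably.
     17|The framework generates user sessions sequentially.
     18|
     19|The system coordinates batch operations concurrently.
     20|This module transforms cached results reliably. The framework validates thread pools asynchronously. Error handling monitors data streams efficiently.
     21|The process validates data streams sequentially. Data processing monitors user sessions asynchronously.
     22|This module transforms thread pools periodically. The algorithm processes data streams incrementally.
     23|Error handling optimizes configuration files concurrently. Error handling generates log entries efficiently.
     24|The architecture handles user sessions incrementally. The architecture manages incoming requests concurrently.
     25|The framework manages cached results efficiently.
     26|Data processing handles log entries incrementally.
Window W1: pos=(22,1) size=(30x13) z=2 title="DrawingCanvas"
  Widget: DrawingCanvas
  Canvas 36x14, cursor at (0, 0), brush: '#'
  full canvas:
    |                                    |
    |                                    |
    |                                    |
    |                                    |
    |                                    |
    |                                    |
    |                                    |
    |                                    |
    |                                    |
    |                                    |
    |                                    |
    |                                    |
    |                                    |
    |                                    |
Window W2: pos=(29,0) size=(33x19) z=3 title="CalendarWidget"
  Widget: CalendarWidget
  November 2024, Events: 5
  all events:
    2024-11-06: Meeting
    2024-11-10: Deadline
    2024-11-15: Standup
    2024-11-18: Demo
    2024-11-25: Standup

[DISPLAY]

    ┏━━━━━━━━━━━━━━━━━━━━━━━━━━━━━━━┓            
━━━━┃ CalendarWidget                ┃            
rawi┠───────────────────────────────┨            
────┃         November 2024         ┃            
    ┃Mo Tu We Th Fr Sa Su           ┃            
    ┃             1  2  3           ┃            
    ┃ 4  5  6*  7  8  9 10*         ┃            
    ┃11 12 13 14 15* 16 17          ┃            
    ┃18* 19 20 21 22 23 24          ┃            
    ┃25* 26 27 28 29 30             ┃            
    ┃                               ┃            
    ┃                               ┃            
    ┃                               ┃            
━━━━┃                               ┃            
essi┃                               ┃            
    ┃                               ┃            


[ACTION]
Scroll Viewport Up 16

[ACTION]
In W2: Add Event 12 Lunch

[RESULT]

    ┏━━━━━━━━━━━━━━━━━━━━━━━━━━━━━━━┓            
━━━━┃ CalendarWidget                ┃            
rawi┠───────────────────────────────┨            
────┃         November 2024         ┃            
    ┃Mo Tu We Th Fr Sa Su           ┃            
    ┃             1  2  3           ┃            
    ┃ 4  5  6*  7  8  9 10*         ┃            
    ┃11 12* 13 14 15* 16 17         ┃            
    ┃18* 19 20 21 22 23 24          ┃            
    ┃25* 26 27 28 29 30             ┃            
    ┃                               ┃            
    ┃                               ┃            
    ┃                               ┃            
━━━━┃                               ┃            
essi┃                               ┃            
    ┃                               ┃            


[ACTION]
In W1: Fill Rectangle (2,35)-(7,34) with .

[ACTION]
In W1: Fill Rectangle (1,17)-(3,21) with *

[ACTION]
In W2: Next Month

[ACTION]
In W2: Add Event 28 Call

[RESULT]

    ┏━━━━━━━━━━━━━━━━━━━━━━━━━━━━━━━┓            
━━━━┃ CalendarWidget                ┃            
rawi┠───────────────────────────────┨            
────┃         December 2024         ┃            
    ┃Mo Tu We Th Fr Sa Su           ┃            
    ┃                   1           ┃            
    ┃ 2  3  4  5  6  7  8           ┃            
    ┃ 9 10 11 12 13 14 15           ┃            
    ┃16 17 18 19 20 21 22           ┃            
    ┃23 24 25 26 27 28* 29          ┃            
    ┃30 31                          ┃            
    ┃                               ┃            
    ┃                               ┃            
━━━━┃                               ┃            
essi┃                               ┃            
    ┃                               ┃            
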